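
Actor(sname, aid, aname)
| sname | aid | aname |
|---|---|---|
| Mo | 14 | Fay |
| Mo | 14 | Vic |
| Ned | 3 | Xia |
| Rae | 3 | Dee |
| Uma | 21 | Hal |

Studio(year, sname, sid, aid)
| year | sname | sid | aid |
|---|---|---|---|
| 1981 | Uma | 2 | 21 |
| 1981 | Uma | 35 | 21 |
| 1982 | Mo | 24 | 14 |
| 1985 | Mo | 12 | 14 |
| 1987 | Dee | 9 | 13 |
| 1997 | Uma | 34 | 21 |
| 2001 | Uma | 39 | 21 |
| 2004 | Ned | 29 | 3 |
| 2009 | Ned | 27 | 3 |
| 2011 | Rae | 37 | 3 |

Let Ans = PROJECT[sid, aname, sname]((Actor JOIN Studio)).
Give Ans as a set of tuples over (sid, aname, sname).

Actor ⋈ Studio (natural join on sname, aid): {(Mo, 14, Fay, 1982, 24), (Mo, 14, Fay, 1985, 12), (Mo, 14, Vic, 1982, 24), (Mo, 14, Vic, 1985, 12), (Ned, 3, Xia, 2004, 29), (Ned, 3, Xia, 2009, 27), (Rae, 3, Dee, 2011, 37), (Uma, 21, Hal, 1981, 2), (Uma, 21, Hal, 1981, 35), (Uma, 21, Hal, 1997, 34), (Uma, 21, Hal, 2001, 39)}
π_{sid, aname, sname} gives {(12, Fay, Mo), (12, Vic, Mo), (2, Hal, Uma), (24, Fay, Mo), (24, Vic, Mo), (27, Xia, Ned), (29, Xia, Ned), (34, Hal, Uma), (35, Hal, Uma), (37, Dee, Rae), (39, Hal, Uma)}.

{(12, Fay, Mo), (12, Vic, Mo), (2, Hal, Uma), (24, Fay, Mo), (24, Vic, Mo), (27, Xia, Ned), (29, Xia, Ned), (34, Hal, Uma), (35, Hal, Uma), (37, Dee, Rae), (39, Hal, Uma)}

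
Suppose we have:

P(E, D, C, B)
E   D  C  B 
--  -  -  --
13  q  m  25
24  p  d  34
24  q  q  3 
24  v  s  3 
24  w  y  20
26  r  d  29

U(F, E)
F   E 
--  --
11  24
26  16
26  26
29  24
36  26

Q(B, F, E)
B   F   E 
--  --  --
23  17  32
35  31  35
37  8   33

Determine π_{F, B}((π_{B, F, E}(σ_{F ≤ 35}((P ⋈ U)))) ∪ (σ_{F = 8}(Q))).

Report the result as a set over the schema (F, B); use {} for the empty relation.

{(11, 20), (11, 3), (11, 34), (26, 29), (29, 20), (29, 3), (29, 34), (8, 37)}

Natural join on E: {(24, p, d, 34, 11), (24, p, d, 34, 29), (24, q, q, 3, 11), (24, q, q, 3, 29), (24, v, s, 3, 11), (24, v, s, 3, 29), (24, w, y, 20, 11), (24, w, y, 20, 29), (26, r, d, 29, 26), (26, r, d, 29, 36)}
Apply σ_{F ≤ 35}; surviving tuples: {(24, p, d, 34, 11), (24, p, d, 34, 29), (24, q, q, 3, 11), (24, q, q, 3, 29), (24, v, s, 3, 11), (24, v, s, 3, 29), (24, w, y, 20, 11), (24, w, y, 20, 29), (26, r, d, 29, 26)}
Keep only column(s) B, F, E (2 duplicate(s) eliminated): {(20, 11, 24), (20, 29, 24), (29, 26, 26), (3, 11, 24), (3, 29, 24), (34, 11, 24), (34, 29, 24)}
Apply σ_{F = 8}; surviving tuples: {(37, 8, 33)}
Set union of the two operands is {(20, 11, 24), (20, 29, 24), (29, 26, 26), (3, 11, 24), (3, 29, 24), (34, 11, 24), (34, 29, 24), (37, 8, 33)}.
Keep only column(s) F, B: {(11, 20), (11, 3), (11, 34), (26, 29), (29, 20), (29, 3), (29, 34), (8, 37)}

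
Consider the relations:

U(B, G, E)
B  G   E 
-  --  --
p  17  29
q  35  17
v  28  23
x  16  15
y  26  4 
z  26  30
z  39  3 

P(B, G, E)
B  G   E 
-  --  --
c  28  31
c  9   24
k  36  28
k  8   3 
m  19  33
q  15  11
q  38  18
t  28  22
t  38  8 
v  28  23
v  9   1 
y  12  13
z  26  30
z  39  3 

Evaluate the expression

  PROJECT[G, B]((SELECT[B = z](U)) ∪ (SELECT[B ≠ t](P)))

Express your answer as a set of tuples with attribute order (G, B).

{(12, y), (15, q), (19, m), (26, z), (28, c), (28, v), (36, k), (38, q), (39, z), (8, k), (9, c), (9, v)}

σ[B = z]: keep tuples satisfying B = z → {(z, 26, 30), (z, 39, 3)}
σ[B ≠ t]: keep tuples satisfying B ≠ t → {(c, 28, 31), (c, 9, 24), (k, 36, 28), (k, 8, 3), (m, 19, 33), (q, 15, 11), (q, 38, 18), (v, 28, 23), (v, 9, 1), (y, 12, 13), (z, 26, 30), (z, 39, 3)}
Taking the union: {(c, 28, 31), (c, 9, 24), (k, 36, 28), (k, 8, 3), (m, 19, 33), (q, 15, 11), (q, 38, 18), (v, 28, 23), (v, 9, 1), (y, 12, 13), (z, 26, 30), (z, 39, 3)}
Projecting to G, B: {(12, y), (15, q), (19, m), (26, z), (28, c), (28, v), (36, k), (38, q), (39, z), (8, k), (9, c), (9, v)}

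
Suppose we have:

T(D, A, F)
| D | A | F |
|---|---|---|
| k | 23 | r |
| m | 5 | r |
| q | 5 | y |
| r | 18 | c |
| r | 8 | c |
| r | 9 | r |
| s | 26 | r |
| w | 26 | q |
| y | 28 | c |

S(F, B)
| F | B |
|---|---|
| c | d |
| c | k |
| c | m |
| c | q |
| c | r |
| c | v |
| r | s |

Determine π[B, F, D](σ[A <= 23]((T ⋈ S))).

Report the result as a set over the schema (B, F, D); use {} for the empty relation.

{(d, c, r), (k, c, r), (m, c, r), (q, c, r), (r, c, r), (s, r, k), (s, r, m), (s, r, r), (v, c, r)}

T ⋈ S (natural join on F): {(k, 23, r, s), (m, 5, r, s), (r, 18, c, d), (r, 18, c, k), (r, 18, c, m), (r, 18, c, q), (r, 18, c, r), (r, 18, c, v), (r, 8, c, d), (r, 8, c, k), (r, 8, c, m), (r, 8, c, q), (r, 8, c, r), (r, 8, c, v), (r, 9, r, s), (s, 26, r, s), (y, 28, c, d), (y, 28, c, k), (y, 28, c, m), (y, 28, c, q), (y, 28, c, r), (y, 28, c, v)}
Filtering on A <= 23 leaves {(k, 23, r, s), (m, 5, r, s), (r, 18, c, d), (r, 18, c, k), (r, 18, c, m), (r, 18, c, q), (r, 18, c, r), (r, 18, c, v), (r, 8, c, d), (r, 8, c, k), (r, 8, c, m), (r, 8, c, q), (r, 8, c, r), (r, 8, c, v), (r, 9, r, s)}.
Projecting to B, F, D (6 duplicate(s) eliminated): {(d, c, r), (k, c, r), (m, c, r), (q, c, r), (r, c, r), (s, r, k), (s, r, m), (s, r, r), (v, c, r)}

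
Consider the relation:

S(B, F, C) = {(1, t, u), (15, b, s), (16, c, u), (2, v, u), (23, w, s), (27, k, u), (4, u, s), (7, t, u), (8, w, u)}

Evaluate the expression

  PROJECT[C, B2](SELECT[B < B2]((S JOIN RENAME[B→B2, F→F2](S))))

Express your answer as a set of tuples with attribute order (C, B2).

ρ[B→B2, F→F2]: schema becomes (B2, F2, C); tuples unchanged.
Natural join on C: {(1, t, u, 1, t), (1, t, u, 16, c), (1, t, u, 2, v), (1, t, u, 27, k), (1, t, u, 7, t), (1, t, u, 8, w), (15, b, s, 15, b), (15, b, s, 23, w), (15, b, s, 4, u), (16, c, u, 1, t), (16, c, u, 16, c), (16, c, u, 2, v), (16, c, u, 27, k), (16, c, u, 7, t), (16, c, u, 8, w), (2, v, u, 1, t), (2, v, u, 16, c), (2, v, u, 2, v), (2, v, u, 27, k), (2, v, u, 7, t), (2, v, u, 8, w), (23, w, s, 15, b), (23, w, s, 23, w), (23, w, s, 4, u), (27, k, u, 1, t), (27, k, u, 16, c), (27, k, u, 2, v), (27, k, u, 27, k), (27, k, u, 7, t), (27, k, u, 8, w), (4, u, s, 15, b), (4, u, s, 23, w), (4, u, s, 4, u), (7, t, u, 1, t), (7, t, u, 16, c), (7, t, u, 2, v), (7, t, u, 27, k), (7, t, u, 7, t), (7, t, u, 8, w), (8, w, u, 1, t), (8, w, u, 16, c), (8, w, u, 2, v), (8, w, u, 27, k), (8, w, u, 7, t), (8, w, u, 8, w)}
Selection B < B2: {(1, t, u, 16, c), (1, t, u, 2, v), (1, t, u, 27, k), (1, t, u, 7, t), (1, t, u, 8, w), (15, b, s, 23, w), (16, c, u, 27, k), (2, v, u, 16, c), (2, v, u, 27, k), (2, v, u, 7, t), (2, v, u, 8, w), (4, u, s, 15, b), (4, u, s, 23, w), (7, t, u, 16, c), (7, t, u, 27, k), (7, t, u, 8, w), (8, w, u, 16, c), (8, w, u, 27, k)}
Projecting to C, B2 (11 duplicate(s) eliminated): {(s, 15), (s, 23), (u, 16), (u, 2), (u, 27), (u, 7), (u, 8)}

{(s, 15), (s, 23), (u, 16), (u, 2), (u, 27), (u, 7), (u, 8)}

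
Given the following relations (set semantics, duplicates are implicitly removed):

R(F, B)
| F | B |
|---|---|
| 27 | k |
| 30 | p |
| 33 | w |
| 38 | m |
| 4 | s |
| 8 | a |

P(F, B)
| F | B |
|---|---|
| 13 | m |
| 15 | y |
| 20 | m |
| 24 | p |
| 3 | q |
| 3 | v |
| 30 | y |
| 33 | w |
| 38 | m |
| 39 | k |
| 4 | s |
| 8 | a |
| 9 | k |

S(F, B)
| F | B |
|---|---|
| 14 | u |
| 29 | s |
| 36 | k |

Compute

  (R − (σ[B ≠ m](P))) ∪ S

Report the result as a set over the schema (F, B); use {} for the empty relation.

{(14, u), (27, k), (29, s), (30, p), (36, k), (38, m)}

Apply σ_{B ≠ m}; surviving tuples: {(15, y), (24, p), (3, q), (3, v), (30, y), (33, w), (39, k), (4, s), (8, a), (9, k)}
Taking the difference: {(27, k), (30, p), (38, m)}
Taking the union: {(14, u), (27, k), (29, s), (30, p), (36, k), (38, m)}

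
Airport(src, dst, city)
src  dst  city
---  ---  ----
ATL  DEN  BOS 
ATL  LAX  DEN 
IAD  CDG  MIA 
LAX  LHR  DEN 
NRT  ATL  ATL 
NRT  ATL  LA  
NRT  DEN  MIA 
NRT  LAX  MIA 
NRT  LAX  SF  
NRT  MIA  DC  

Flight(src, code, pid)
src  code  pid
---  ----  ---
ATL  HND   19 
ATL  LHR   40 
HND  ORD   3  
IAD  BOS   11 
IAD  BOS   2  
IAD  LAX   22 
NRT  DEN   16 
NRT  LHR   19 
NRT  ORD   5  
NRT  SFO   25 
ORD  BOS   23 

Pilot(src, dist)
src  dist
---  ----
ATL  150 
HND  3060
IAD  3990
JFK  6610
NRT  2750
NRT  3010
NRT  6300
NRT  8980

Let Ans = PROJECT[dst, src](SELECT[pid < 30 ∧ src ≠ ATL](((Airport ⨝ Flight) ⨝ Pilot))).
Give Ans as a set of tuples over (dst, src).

{(ATL, NRT), (CDG, IAD), (DEN, NRT), (LAX, NRT), (MIA, NRT)}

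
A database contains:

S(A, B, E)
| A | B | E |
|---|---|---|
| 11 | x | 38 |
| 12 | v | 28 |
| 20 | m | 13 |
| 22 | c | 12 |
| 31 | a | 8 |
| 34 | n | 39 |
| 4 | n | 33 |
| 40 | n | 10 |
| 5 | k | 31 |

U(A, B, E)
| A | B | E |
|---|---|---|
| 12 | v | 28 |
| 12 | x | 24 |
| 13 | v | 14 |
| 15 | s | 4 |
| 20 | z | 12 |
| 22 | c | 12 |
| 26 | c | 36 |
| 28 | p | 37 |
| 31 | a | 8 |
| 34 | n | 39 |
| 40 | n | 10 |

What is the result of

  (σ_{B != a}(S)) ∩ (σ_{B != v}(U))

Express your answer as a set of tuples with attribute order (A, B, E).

σ[B != a]: keep tuples satisfying B != a → {(11, x, 38), (12, v, 28), (20, m, 13), (22, c, 12), (34, n, 39), (4, n, 33), (40, n, 10), (5, k, 31)}
σ[B != v]: keep tuples satisfying B != v → {(12, x, 24), (15, s, 4), (20, z, 12), (22, c, 12), (26, c, 36), (28, p, 37), (31, a, 8), (34, n, 39), (40, n, 10)}
Intersection: {(11, x, 38), (12, v, 28), (20, m, 13), (22, c, 12), (34, n, 39), (4, n, 33), (40, n, 10), (5, k, 31)} with {(12, x, 24), (15, s, 4), (20, z, 12), (22, c, 12), (26, c, 36), (28, p, 37), (31, a, 8), (34, n, 39), (40, n, 10)} → {(22, c, 12), (34, n, 39), (40, n, 10)}

{(22, c, 12), (34, n, 39), (40, n, 10)}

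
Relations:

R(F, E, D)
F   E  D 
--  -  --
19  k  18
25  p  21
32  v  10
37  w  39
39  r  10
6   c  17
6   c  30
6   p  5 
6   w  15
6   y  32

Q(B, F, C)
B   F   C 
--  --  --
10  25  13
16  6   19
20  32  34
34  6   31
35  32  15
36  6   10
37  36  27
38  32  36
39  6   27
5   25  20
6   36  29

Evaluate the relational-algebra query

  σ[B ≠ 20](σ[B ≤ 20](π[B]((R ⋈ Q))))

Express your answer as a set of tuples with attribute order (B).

{10, 16, 5}

R ⋈ Q (natural join on F): {(25, p, 21, 10, 13), (25, p, 21, 5, 20), (32, v, 10, 20, 34), (32, v, 10, 35, 15), (32, v, 10, 38, 36), (6, c, 17, 16, 19), (6, c, 17, 34, 31), (6, c, 17, 36, 10), (6, c, 17, 39, 27), (6, c, 30, 16, 19), (6, c, 30, 34, 31), (6, c, 30, 36, 10), (6, c, 30, 39, 27), (6, p, 5, 16, 19), (6, p, 5, 34, 31), (6, p, 5, 36, 10), (6, p, 5, 39, 27), (6, w, 15, 16, 19), (6, w, 15, 34, 31), (6, w, 15, 36, 10), (6, w, 15, 39, 27), (6, y, 32, 16, 19), (6, y, 32, 34, 31), (6, y, 32, 36, 10), (6, y, 32, 39, 27)}
Projecting to B (16 duplicate(s) eliminated): {10, 16, 20, 34, 35, 36, 38, 39, 5}
Apply σ_{B ≤ 20}; surviving tuples: {10, 16, 20, 5}
Apply σ_{B ≠ 20}; surviving tuples: {10, 16, 5}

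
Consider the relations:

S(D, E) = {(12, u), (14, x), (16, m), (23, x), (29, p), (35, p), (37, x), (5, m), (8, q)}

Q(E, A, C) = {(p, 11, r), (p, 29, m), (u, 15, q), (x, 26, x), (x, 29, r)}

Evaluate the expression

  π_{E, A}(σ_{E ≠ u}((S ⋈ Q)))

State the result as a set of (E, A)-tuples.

S ⋈ Q (natural join on E): {(12, u, 15, q), (14, x, 26, x), (14, x, 29, r), (23, x, 26, x), (23, x, 29, r), (29, p, 11, r), (29, p, 29, m), (35, p, 11, r), (35, p, 29, m), (37, x, 26, x), (37, x, 29, r)}
σ[E ≠ u]: keep tuples satisfying E ≠ u → {(14, x, 26, x), (14, x, 29, r), (23, x, 26, x), (23, x, 29, r), (29, p, 11, r), (29, p, 29, m), (35, p, 11, r), (35, p, 29, m), (37, x, 26, x), (37, x, 29, r)}
Keep only column(s) E, A (6 duplicate(s) eliminated): {(p, 11), (p, 29), (x, 26), (x, 29)}

{(p, 11), (p, 29), (x, 26), (x, 29)}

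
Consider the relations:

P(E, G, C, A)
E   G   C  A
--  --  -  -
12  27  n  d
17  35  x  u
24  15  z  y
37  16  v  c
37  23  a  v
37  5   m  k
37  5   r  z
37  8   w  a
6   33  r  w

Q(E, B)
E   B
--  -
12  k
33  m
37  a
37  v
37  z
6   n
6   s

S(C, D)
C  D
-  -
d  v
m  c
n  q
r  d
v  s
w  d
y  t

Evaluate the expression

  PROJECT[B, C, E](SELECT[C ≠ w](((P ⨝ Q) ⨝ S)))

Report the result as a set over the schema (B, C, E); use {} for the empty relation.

{(a, m, 37), (a, r, 37), (a, v, 37), (k, n, 12), (n, r, 6), (s, r, 6), (v, m, 37), (v, r, 37), (v, v, 37), (z, m, 37), (z, r, 37), (z, v, 37)}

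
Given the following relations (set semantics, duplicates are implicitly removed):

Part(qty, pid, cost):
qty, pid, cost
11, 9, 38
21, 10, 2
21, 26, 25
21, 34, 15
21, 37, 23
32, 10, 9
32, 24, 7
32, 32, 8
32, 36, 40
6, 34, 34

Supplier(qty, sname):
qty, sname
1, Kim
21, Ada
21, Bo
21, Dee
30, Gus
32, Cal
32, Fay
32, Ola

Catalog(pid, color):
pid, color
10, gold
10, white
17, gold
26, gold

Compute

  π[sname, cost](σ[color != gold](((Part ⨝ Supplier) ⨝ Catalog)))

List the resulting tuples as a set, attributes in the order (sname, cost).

Natural join on qty: {(21, 10, 2, Ada), (21, 10, 2, Bo), (21, 10, 2, Dee), (21, 26, 25, Ada), (21, 26, 25, Bo), (21, 26, 25, Dee), (21, 34, 15, Ada), (21, 34, 15, Bo), (21, 34, 15, Dee), (21, 37, 23, Ada), (21, 37, 23, Bo), (21, 37, 23, Dee), (32, 10, 9, Cal), (32, 10, 9, Fay), (32, 10, 9, Ola), (32, 24, 7, Cal), (32, 24, 7, Fay), (32, 24, 7, Ola), (32, 32, 8, Cal), (32, 32, 8, Fay), (32, 32, 8, Ola), (32, 36, 40, Cal), (32, 36, 40, Fay), (32, 36, 40, Ola)}
Natural join on pid: {(21, 10, 2, Ada, gold), (21, 10, 2, Ada, white), (21, 10, 2, Bo, gold), (21, 10, 2, Bo, white), (21, 10, 2, Dee, gold), (21, 10, 2, Dee, white), (21, 26, 25, Ada, gold), (21, 26, 25, Bo, gold), (21, 26, 25, Dee, gold), (32, 10, 9, Cal, gold), (32, 10, 9, Cal, white), (32, 10, 9, Fay, gold), (32, 10, 9, Fay, white), (32, 10, 9, Ola, gold), (32, 10, 9, Ola, white)}
Filtering on color != gold leaves {(21, 10, 2, Ada, white), (21, 10, 2, Bo, white), (21, 10, 2, Dee, white), (32, 10, 9, Cal, white), (32, 10, 9, Fay, white), (32, 10, 9, Ola, white)}.
Projecting to sname, cost: {(Ada, 2), (Bo, 2), (Cal, 9), (Dee, 2), (Fay, 9), (Ola, 9)}

{(Ada, 2), (Bo, 2), (Cal, 9), (Dee, 2), (Fay, 9), (Ola, 9)}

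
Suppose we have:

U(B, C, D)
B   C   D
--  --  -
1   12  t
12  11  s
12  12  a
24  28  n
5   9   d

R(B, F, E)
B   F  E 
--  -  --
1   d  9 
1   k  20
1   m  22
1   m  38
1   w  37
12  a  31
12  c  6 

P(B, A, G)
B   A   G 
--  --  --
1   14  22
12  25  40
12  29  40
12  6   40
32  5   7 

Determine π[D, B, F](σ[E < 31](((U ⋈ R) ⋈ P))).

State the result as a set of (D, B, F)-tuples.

{(a, 12, c), (s, 12, c), (t, 1, d), (t, 1, k), (t, 1, m)}

U ⋈ R (natural join on B): {(1, 12, t, d, 9), (1, 12, t, k, 20), (1, 12, t, m, 22), (1, 12, t, m, 38), (1, 12, t, w, 37), (12, 11, s, a, 31), (12, 11, s, c, 6), (12, 12, a, a, 31), (12, 12, a, c, 6)}
(U ⋈ R) ⋈ P (natural join on B): {(1, 12, t, d, 9, 14, 22), (1, 12, t, k, 20, 14, 22), (1, 12, t, m, 22, 14, 22), (1, 12, t, m, 38, 14, 22), (1, 12, t, w, 37, 14, 22), (12, 11, s, a, 31, 25, 40), (12, 11, s, a, 31, 29, 40), (12, 11, s, a, 31, 6, 40), (12, 11, s, c, 6, 25, 40), (12, 11, s, c, 6, 29, 40), (12, 11, s, c, 6, 6, 40), (12, 12, a, a, 31, 25, 40), (12, 12, a, a, 31, 29, 40), (12, 12, a, a, 31, 6, 40), (12, 12, a, c, 6, 25, 40), (12, 12, a, c, 6, 29, 40), (12, 12, a, c, 6, 6, 40)}
Apply σ_{E < 31}; surviving tuples: {(1, 12, t, d, 9, 14, 22), (1, 12, t, k, 20, 14, 22), (1, 12, t, m, 22, 14, 22), (12, 11, s, c, 6, 25, 40), (12, 11, s, c, 6, 29, 40), (12, 11, s, c, 6, 6, 40), (12, 12, a, c, 6, 25, 40), (12, 12, a, c, 6, 29, 40), (12, 12, a, c, 6, 6, 40)}
π_{D, B, F} gives {(a, 12, c), (s, 12, c), (t, 1, d), (t, 1, k), (t, 1, m)} (4 duplicate(s) eliminated).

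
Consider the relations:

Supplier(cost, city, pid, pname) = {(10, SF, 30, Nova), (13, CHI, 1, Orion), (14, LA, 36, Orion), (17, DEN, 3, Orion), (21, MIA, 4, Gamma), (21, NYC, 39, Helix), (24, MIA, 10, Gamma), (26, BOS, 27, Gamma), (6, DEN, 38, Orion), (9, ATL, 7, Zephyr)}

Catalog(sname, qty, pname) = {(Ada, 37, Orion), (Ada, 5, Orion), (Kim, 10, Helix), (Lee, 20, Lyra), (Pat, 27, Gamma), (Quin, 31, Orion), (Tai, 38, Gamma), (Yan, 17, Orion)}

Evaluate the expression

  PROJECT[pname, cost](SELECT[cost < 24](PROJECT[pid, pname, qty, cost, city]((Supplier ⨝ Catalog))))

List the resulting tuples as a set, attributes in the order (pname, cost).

Supplier ⋈ Catalog (natural join on pname): {(13, CHI, 1, Orion, Ada, 37), (13, CHI, 1, Orion, Ada, 5), (13, CHI, 1, Orion, Quin, 31), (13, CHI, 1, Orion, Yan, 17), (14, LA, 36, Orion, Ada, 37), (14, LA, 36, Orion, Ada, 5), (14, LA, 36, Orion, Quin, 31), (14, LA, 36, Orion, Yan, 17), (17, DEN, 3, Orion, Ada, 37), (17, DEN, 3, Orion, Ada, 5), (17, DEN, 3, Orion, Quin, 31), (17, DEN, 3, Orion, Yan, 17), (21, MIA, 4, Gamma, Pat, 27), (21, MIA, 4, Gamma, Tai, 38), (21, NYC, 39, Helix, Kim, 10), (24, MIA, 10, Gamma, Pat, 27), (24, MIA, 10, Gamma, Tai, 38), (26, BOS, 27, Gamma, Pat, 27), (26, BOS, 27, Gamma, Tai, 38), (6, DEN, 38, Orion, Ada, 37), (6, DEN, 38, Orion, Ada, 5), (6, DEN, 38, Orion, Quin, 31), (6, DEN, 38, Orion, Yan, 17)}
Keep only column(s) pid, pname, qty, cost, city: {(1, Orion, 17, 13, CHI), (1, Orion, 31, 13, CHI), (1, Orion, 37, 13, CHI), (1, Orion, 5, 13, CHI), (10, Gamma, 27, 24, MIA), (10, Gamma, 38, 24, MIA), (27, Gamma, 27, 26, BOS), (27, Gamma, 38, 26, BOS), (3, Orion, 17, 17, DEN), (3, Orion, 31, 17, DEN), (3, Orion, 37, 17, DEN), (3, Orion, 5, 17, DEN), (36, Orion, 17, 14, LA), (36, Orion, 31, 14, LA), (36, Orion, 37, 14, LA), (36, Orion, 5, 14, LA), (38, Orion, 17, 6, DEN), (38, Orion, 31, 6, DEN), (38, Orion, 37, 6, DEN), (38, Orion, 5, 6, DEN), (39, Helix, 10, 21, NYC), (4, Gamma, 27, 21, MIA), (4, Gamma, 38, 21, MIA)}
Filtering on cost < 24 leaves {(1, Orion, 17, 13, CHI), (1, Orion, 31, 13, CHI), (1, Orion, 37, 13, CHI), (1, Orion, 5, 13, CHI), (3, Orion, 17, 17, DEN), (3, Orion, 31, 17, DEN), (3, Orion, 37, 17, DEN), (3, Orion, 5, 17, DEN), (36, Orion, 17, 14, LA), (36, Orion, 31, 14, LA), (36, Orion, 37, 14, LA), (36, Orion, 5, 14, LA), (38, Orion, 17, 6, DEN), (38, Orion, 31, 6, DEN), (38, Orion, 37, 6, DEN), (38, Orion, 5, 6, DEN), (39, Helix, 10, 21, NYC), (4, Gamma, 27, 21, MIA), (4, Gamma, 38, 21, MIA)}.
Keep only column(s) pname, cost (13 duplicate(s) eliminated): {(Gamma, 21), (Helix, 21), (Orion, 13), (Orion, 14), (Orion, 17), (Orion, 6)}

{(Gamma, 21), (Helix, 21), (Orion, 13), (Orion, 14), (Orion, 17), (Orion, 6)}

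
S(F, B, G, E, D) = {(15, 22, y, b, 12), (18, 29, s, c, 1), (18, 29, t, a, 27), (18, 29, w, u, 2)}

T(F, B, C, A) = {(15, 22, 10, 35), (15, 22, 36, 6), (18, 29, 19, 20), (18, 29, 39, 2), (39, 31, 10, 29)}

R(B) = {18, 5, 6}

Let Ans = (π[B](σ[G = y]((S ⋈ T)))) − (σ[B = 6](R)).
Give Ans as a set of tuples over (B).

Natural join on F, B: {(15, 22, y, b, 12, 10, 35), (15, 22, y, b, 12, 36, 6), (18, 29, s, c, 1, 19, 20), (18, 29, s, c, 1, 39, 2), (18, 29, t, a, 27, 19, 20), (18, 29, t, a, 27, 39, 2), (18, 29, w, u, 2, 19, 20), (18, 29, w, u, 2, 39, 2)}
Apply σ_{G = y}; surviving tuples: {(15, 22, y, b, 12, 10, 35), (15, 22, y, b, 12, 36, 6)}
π_{B} gives {22} (1 duplicate(s) eliminated).
Apply σ_{B = 6}; surviving tuples: {6}
Taking the difference: {22}

{22}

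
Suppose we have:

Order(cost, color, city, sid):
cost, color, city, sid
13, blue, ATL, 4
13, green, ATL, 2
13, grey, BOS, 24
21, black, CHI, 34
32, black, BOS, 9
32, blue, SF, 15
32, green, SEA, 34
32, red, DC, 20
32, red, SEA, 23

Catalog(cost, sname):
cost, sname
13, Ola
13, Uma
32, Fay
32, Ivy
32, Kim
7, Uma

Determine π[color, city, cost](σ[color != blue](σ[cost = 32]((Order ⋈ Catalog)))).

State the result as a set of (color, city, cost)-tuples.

Order ⋈ Catalog (natural join on cost): {(13, blue, ATL, 4, Ola), (13, blue, ATL, 4, Uma), (13, green, ATL, 2, Ola), (13, green, ATL, 2, Uma), (13, grey, BOS, 24, Ola), (13, grey, BOS, 24, Uma), (32, black, BOS, 9, Fay), (32, black, BOS, 9, Ivy), (32, black, BOS, 9, Kim), (32, blue, SF, 15, Fay), (32, blue, SF, 15, Ivy), (32, blue, SF, 15, Kim), (32, green, SEA, 34, Fay), (32, green, SEA, 34, Ivy), (32, green, SEA, 34, Kim), (32, red, DC, 20, Fay), (32, red, DC, 20, Ivy), (32, red, DC, 20, Kim), (32, red, SEA, 23, Fay), (32, red, SEA, 23, Ivy), (32, red, SEA, 23, Kim)}
Filtering on cost = 32 leaves {(32, black, BOS, 9, Fay), (32, black, BOS, 9, Ivy), (32, black, BOS, 9, Kim), (32, blue, SF, 15, Fay), (32, blue, SF, 15, Ivy), (32, blue, SF, 15, Kim), (32, green, SEA, 34, Fay), (32, green, SEA, 34, Ivy), (32, green, SEA, 34, Kim), (32, red, DC, 20, Fay), (32, red, DC, 20, Ivy), (32, red, DC, 20, Kim), (32, red, SEA, 23, Fay), (32, red, SEA, 23, Ivy), (32, red, SEA, 23, Kim)}.
Filtering on color != blue leaves {(32, black, BOS, 9, Fay), (32, black, BOS, 9, Ivy), (32, black, BOS, 9, Kim), (32, green, SEA, 34, Fay), (32, green, SEA, 34, Ivy), (32, green, SEA, 34, Kim), (32, red, DC, 20, Fay), (32, red, DC, 20, Ivy), (32, red, DC, 20, Kim), (32, red, SEA, 23, Fay), (32, red, SEA, 23, Ivy), (32, red, SEA, 23, Kim)}.
π_{color, city, cost} gives {(black, BOS, 32), (green, SEA, 32), (red, DC, 32), (red, SEA, 32)} (8 duplicate(s) eliminated).

{(black, BOS, 32), (green, SEA, 32), (red, DC, 32), (red, SEA, 32)}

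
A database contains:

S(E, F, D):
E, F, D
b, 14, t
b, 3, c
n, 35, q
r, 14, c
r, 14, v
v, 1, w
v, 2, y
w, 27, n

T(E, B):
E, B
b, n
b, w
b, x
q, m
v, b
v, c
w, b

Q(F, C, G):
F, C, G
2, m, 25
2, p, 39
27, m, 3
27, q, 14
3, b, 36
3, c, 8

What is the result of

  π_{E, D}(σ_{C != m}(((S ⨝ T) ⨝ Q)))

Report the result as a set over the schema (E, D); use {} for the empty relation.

S ⋈ T (natural join on E): {(b, 14, t, n), (b, 14, t, w), (b, 14, t, x), (b, 3, c, n), (b, 3, c, w), (b, 3, c, x), (v, 1, w, b), (v, 1, w, c), (v, 2, y, b), (v, 2, y, c), (w, 27, n, b)}
(S ⨝ T) ⋈ Q (natural join on F): {(b, 3, c, n, b, 36), (b, 3, c, n, c, 8), (b, 3, c, w, b, 36), (b, 3, c, w, c, 8), (b, 3, c, x, b, 36), (b, 3, c, x, c, 8), (v, 2, y, b, m, 25), (v, 2, y, b, p, 39), (v, 2, y, c, m, 25), (v, 2, y, c, p, 39), (w, 27, n, b, m, 3), (w, 27, n, b, q, 14)}
Filtering on C != m leaves {(b, 3, c, n, b, 36), (b, 3, c, n, c, 8), (b, 3, c, w, b, 36), (b, 3, c, w, c, 8), (b, 3, c, x, b, 36), (b, 3, c, x, c, 8), (v, 2, y, b, p, 39), (v, 2, y, c, p, 39), (w, 27, n, b, q, 14)}.
π[E, D]: project onto (E, D) (6 duplicate(s) eliminated) → {(b, c), (v, y), (w, n)}

{(b, c), (v, y), (w, n)}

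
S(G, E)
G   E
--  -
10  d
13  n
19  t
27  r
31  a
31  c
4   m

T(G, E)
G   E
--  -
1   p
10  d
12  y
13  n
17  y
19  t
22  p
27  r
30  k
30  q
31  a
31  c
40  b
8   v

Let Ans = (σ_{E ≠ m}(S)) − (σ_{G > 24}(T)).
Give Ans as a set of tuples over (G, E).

{(10, d), (13, n), (19, t)}

Filtering on E ≠ m leaves {(10, d), (13, n), (19, t), (27, r), (31, a), (31, c)}.
Filtering on G > 24 leaves {(27, r), (30, k), (30, q), (31, a), (31, c), (40, b)}.
Taking the difference: {(10, d), (13, n), (19, t)}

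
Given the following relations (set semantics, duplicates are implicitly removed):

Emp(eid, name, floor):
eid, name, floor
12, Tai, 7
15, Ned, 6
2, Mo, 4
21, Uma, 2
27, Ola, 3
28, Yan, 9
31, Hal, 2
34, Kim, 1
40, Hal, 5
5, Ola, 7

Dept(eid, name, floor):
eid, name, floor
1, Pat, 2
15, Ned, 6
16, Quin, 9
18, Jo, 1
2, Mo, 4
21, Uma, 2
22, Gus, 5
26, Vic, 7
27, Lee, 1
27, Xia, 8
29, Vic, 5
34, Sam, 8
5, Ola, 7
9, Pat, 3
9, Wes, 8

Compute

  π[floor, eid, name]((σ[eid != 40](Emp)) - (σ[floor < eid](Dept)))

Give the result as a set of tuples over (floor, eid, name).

σ[eid != 40]: keep tuples satisfying eid != 40 → {(12, Tai, 7), (15, Ned, 6), (2, Mo, 4), (21, Uma, 2), (27, Ola, 3), (28, Yan, 9), (31, Hal, 2), (34, Kim, 1), (5, Ola, 7)}
σ[floor < eid]: keep tuples satisfying floor < eid → {(15, Ned, 6), (16, Quin, 9), (18, Jo, 1), (21, Uma, 2), (22, Gus, 5), (26, Vic, 7), (27, Lee, 1), (27, Xia, 8), (29, Vic, 5), (34, Sam, 8), (9, Pat, 3), (9, Wes, 8)}
Taking the difference: {(12, Tai, 7), (2, Mo, 4), (27, Ola, 3), (28, Yan, 9), (31, Hal, 2), (34, Kim, 1), (5, Ola, 7)}
π_{floor, eid, name} gives {(1, 34, Kim), (2, 31, Hal), (3, 27, Ola), (4, 2, Mo), (7, 12, Tai), (7, 5, Ola), (9, 28, Yan)}.

{(1, 34, Kim), (2, 31, Hal), (3, 27, Ola), (4, 2, Mo), (7, 12, Tai), (7, 5, Ola), (9, 28, Yan)}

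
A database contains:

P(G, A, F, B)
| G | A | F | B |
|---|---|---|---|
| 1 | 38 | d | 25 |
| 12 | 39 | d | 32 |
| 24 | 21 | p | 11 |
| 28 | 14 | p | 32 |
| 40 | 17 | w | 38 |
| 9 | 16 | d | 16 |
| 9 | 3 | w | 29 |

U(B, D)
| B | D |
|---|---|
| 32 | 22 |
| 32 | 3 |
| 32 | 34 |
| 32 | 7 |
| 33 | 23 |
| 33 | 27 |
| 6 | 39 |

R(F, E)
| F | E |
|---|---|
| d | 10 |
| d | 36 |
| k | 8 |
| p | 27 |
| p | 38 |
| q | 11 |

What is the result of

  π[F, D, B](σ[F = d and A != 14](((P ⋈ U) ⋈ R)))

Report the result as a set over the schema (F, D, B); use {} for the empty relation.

{(d, 22, 32), (d, 3, 32), (d, 34, 32), (d, 7, 32)}

Natural join on B: {(12, 39, d, 32, 22), (12, 39, d, 32, 3), (12, 39, d, 32, 34), (12, 39, d, 32, 7), (28, 14, p, 32, 22), (28, 14, p, 32, 3), (28, 14, p, 32, 34), (28, 14, p, 32, 7)}
Natural join on F: {(12, 39, d, 32, 22, 10), (12, 39, d, 32, 22, 36), (12, 39, d, 32, 3, 10), (12, 39, d, 32, 3, 36), (12, 39, d, 32, 34, 10), (12, 39, d, 32, 34, 36), (12, 39, d, 32, 7, 10), (12, 39, d, 32, 7, 36), (28, 14, p, 32, 22, 27), (28, 14, p, 32, 22, 38), (28, 14, p, 32, 3, 27), (28, 14, p, 32, 3, 38), (28, 14, p, 32, 34, 27), (28, 14, p, 32, 34, 38), (28, 14, p, 32, 7, 27), (28, 14, p, 32, 7, 38)}
σ[F = d and A != 14]: keep tuples satisfying F = d and A != 14 → {(12, 39, d, 32, 22, 10), (12, 39, d, 32, 22, 36), (12, 39, d, 32, 3, 10), (12, 39, d, 32, 3, 36), (12, 39, d, 32, 34, 10), (12, 39, d, 32, 34, 36), (12, 39, d, 32, 7, 10), (12, 39, d, 32, 7, 36)}
π[F, D, B]: project onto (F, D, B) (4 duplicate(s) eliminated) → {(d, 22, 32), (d, 3, 32), (d, 34, 32), (d, 7, 32)}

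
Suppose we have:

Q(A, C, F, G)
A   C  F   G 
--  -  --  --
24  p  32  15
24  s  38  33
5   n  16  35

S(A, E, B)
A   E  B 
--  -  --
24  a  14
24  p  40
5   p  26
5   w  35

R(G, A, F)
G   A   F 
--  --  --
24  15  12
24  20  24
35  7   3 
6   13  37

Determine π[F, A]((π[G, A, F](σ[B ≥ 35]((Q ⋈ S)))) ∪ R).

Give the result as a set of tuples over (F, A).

Q ⋈ S (natural join on A): {(24, p, 32, 15, a, 14), (24, p, 32, 15, p, 40), (24, s, 38, 33, a, 14), (24, s, 38, 33, p, 40), (5, n, 16, 35, p, 26), (5, n, 16, 35, w, 35)}
Selection B ≥ 35: {(24, p, 32, 15, p, 40), (24, s, 38, 33, p, 40), (5, n, 16, 35, w, 35)}
π[G, A, F]: project onto (G, A, F) → {(15, 24, 32), (33, 24, 38), (35, 5, 16)}
Set union of the two operands is {(15, 24, 32), (24, 15, 12), (24, 20, 24), (33, 24, 38), (35, 5, 16), (35, 7, 3), (6, 13, 37)}.
π[F, A]: project onto (F, A) → {(12, 15), (16, 5), (24, 20), (3, 7), (32, 24), (37, 13), (38, 24)}

{(12, 15), (16, 5), (24, 20), (3, 7), (32, 24), (37, 13), (38, 24)}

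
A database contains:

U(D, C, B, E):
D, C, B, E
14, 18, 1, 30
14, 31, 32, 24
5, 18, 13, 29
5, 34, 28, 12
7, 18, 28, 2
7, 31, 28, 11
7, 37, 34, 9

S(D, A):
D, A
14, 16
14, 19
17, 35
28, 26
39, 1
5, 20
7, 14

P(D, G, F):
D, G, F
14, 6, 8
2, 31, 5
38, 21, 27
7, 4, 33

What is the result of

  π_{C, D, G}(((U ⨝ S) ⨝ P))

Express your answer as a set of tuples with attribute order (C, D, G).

{(18, 14, 6), (18, 7, 4), (31, 14, 6), (31, 7, 4), (37, 7, 4)}

U ⋈ S (natural join on D): {(14, 18, 1, 30, 16), (14, 18, 1, 30, 19), (14, 31, 32, 24, 16), (14, 31, 32, 24, 19), (5, 18, 13, 29, 20), (5, 34, 28, 12, 20), (7, 18, 28, 2, 14), (7, 31, 28, 11, 14), (7, 37, 34, 9, 14)}
(U ⨝ S) ⋈ P (natural join on D): {(14, 18, 1, 30, 16, 6, 8), (14, 18, 1, 30, 19, 6, 8), (14, 31, 32, 24, 16, 6, 8), (14, 31, 32, 24, 19, 6, 8), (7, 18, 28, 2, 14, 4, 33), (7, 31, 28, 11, 14, 4, 33), (7, 37, 34, 9, 14, 4, 33)}
π[C, D, G]: project onto (C, D, G) (2 duplicate(s) eliminated) → {(18, 14, 6), (18, 7, 4), (31, 14, 6), (31, 7, 4), (37, 7, 4)}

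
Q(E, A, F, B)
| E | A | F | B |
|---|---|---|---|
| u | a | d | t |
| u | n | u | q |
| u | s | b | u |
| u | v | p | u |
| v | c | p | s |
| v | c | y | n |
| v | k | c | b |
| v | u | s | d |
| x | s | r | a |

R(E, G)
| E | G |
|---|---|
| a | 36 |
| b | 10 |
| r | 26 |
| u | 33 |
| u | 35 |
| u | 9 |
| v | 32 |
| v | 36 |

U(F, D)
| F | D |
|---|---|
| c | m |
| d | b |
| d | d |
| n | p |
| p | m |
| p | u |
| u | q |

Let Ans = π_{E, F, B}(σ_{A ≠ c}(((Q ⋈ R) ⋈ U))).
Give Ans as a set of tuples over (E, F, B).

{(u, d, t), (u, p, u), (u, u, q), (v, c, b)}

Natural join on E: {(u, a, d, t, 33), (u, a, d, t, 35), (u, a, d, t, 9), (u, n, u, q, 33), (u, n, u, q, 35), (u, n, u, q, 9), (u, s, b, u, 33), (u, s, b, u, 35), (u, s, b, u, 9), (u, v, p, u, 33), (u, v, p, u, 35), (u, v, p, u, 9), (v, c, p, s, 32), (v, c, p, s, 36), (v, c, y, n, 32), (v, c, y, n, 36), (v, k, c, b, 32), (v, k, c, b, 36), (v, u, s, d, 32), (v, u, s, d, 36)}
Natural join on F: {(u, a, d, t, 33, b), (u, a, d, t, 33, d), (u, a, d, t, 35, b), (u, a, d, t, 35, d), (u, a, d, t, 9, b), (u, a, d, t, 9, d), (u, n, u, q, 33, q), (u, n, u, q, 35, q), (u, n, u, q, 9, q), (u, v, p, u, 33, m), (u, v, p, u, 33, u), (u, v, p, u, 35, m), (u, v, p, u, 35, u), (u, v, p, u, 9, m), (u, v, p, u, 9, u), (v, c, p, s, 32, m), (v, c, p, s, 32, u), (v, c, p, s, 36, m), (v, c, p, s, 36, u), (v, k, c, b, 32, m), (v, k, c, b, 36, m)}
Selection A ≠ c: {(u, a, d, t, 33, b), (u, a, d, t, 33, d), (u, a, d, t, 35, b), (u, a, d, t, 35, d), (u, a, d, t, 9, b), (u, a, d, t, 9, d), (u, n, u, q, 33, q), (u, n, u, q, 35, q), (u, n, u, q, 9, q), (u, v, p, u, 33, m), (u, v, p, u, 33, u), (u, v, p, u, 35, m), (u, v, p, u, 35, u), (u, v, p, u, 9, m), (u, v, p, u, 9, u), (v, k, c, b, 32, m), (v, k, c, b, 36, m)}
π_{E, F, B} gives {(u, d, t), (u, p, u), (u, u, q), (v, c, b)} (13 duplicate(s) eliminated).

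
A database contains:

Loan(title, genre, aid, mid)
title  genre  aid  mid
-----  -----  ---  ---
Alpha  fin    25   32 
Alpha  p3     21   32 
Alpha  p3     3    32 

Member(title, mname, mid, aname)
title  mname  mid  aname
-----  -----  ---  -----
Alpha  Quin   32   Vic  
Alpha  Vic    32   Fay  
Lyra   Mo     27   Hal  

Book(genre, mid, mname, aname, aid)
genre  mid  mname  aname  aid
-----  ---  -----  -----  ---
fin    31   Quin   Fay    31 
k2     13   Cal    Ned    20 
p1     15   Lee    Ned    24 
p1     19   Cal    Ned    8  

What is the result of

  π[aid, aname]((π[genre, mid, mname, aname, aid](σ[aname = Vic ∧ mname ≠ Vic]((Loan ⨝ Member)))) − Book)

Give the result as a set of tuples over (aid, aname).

{(21, Vic), (25, Vic), (3, Vic)}

Natural join on title, mid: {(Alpha, fin, 25, 32, Quin, Vic), (Alpha, fin, 25, 32, Vic, Fay), (Alpha, p3, 21, 32, Quin, Vic), (Alpha, p3, 21, 32, Vic, Fay), (Alpha, p3, 3, 32, Quin, Vic), (Alpha, p3, 3, 32, Vic, Fay)}
σ[aname = Vic ∧ mname ≠ Vic]: keep tuples satisfying aname = Vic ∧ mname ≠ Vic → {(Alpha, fin, 25, 32, Quin, Vic), (Alpha, p3, 21, 32, Quin, Vic), (Alpha, p3, 3, 32, Quin, Vic)}
π_{genre, mid, mname, aname, aid} gives {(fin, 32, Quin, Vic, 25), (p3, 32, Quin, Vic, 21), (p3, 32, Quin, Vic, 3)}.
Set difference of the two operands is {(fin, 32, Quin, Vic, 25), (p3, 32, Quin, Vic, 21), (p3, 32, Quin, Vic, 3)}.
π_{aid, aname} gives {(21, Vic), (25, Vic), (3, Vic)}.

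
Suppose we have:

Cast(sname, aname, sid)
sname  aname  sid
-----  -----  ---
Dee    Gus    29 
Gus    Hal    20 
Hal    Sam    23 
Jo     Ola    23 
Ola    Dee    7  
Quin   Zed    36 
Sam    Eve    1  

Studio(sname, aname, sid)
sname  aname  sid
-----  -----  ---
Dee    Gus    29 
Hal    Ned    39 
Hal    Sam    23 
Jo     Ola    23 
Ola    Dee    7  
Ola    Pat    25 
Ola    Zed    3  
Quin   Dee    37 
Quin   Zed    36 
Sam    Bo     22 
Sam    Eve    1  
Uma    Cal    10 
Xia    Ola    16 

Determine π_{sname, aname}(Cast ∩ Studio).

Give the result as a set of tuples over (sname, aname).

{(Dee, Gus), (Hal, Sam), (Jo, Ola), (Ola, Dee), (Quin, Zed), (Sam, Eve)}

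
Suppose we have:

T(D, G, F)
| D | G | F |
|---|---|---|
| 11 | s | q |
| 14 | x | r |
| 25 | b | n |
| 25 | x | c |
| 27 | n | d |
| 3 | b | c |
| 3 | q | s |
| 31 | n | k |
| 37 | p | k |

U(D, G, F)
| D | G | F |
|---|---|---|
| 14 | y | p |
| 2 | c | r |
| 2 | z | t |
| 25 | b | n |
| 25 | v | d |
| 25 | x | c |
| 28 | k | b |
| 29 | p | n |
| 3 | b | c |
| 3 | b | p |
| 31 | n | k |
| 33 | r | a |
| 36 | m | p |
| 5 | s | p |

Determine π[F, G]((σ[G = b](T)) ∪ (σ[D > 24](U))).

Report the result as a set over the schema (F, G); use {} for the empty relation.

{(a, r), (b, k), (c, b), (c, x), (d, v), (k, n), (n, b), (n, p), (p, m)}

σ[G = b]: keep tuples satisfying G = b → {(25, b, n), (3, b, c)}
σ[D > 24]: keep tuples satisfying D > 24 → {(25, b, n), (25, v, d), (25, x, c), (28, k, b), (29, p, n), (31, n, k), (33, r, a), (36, m, p)}
Union: {(25, b, n), (3, b, c)} with {(25, b, n), (25, v, d), (25, x, c), (28, k, b), (29, p, n), (31, n, k), (33, r, a), (36, m, p)} → {(25, b, n), (25, v, d), (25, x, c), (28, k, b), (29, p, n), (3, b, c), (31, n, k), (33, r, a), (36, m, p)}
Keep only column(s) F, G: {(a, r), (b, k), (c, b), (c, x), (d, v), (k, n), (n, b), (n, p), (p, m)}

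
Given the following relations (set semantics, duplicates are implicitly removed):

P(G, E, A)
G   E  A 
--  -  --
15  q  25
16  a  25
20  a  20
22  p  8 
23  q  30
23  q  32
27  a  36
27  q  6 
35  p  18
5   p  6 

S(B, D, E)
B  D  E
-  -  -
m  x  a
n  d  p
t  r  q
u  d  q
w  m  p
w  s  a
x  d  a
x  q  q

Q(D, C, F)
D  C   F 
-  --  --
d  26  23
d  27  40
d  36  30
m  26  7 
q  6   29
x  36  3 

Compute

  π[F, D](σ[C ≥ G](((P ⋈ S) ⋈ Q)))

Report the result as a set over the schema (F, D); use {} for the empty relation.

{(23, d), (3, x), (30, d), (40, d), (7, m)}

Joining P and S on E yields {(15, q, 25, t, r), (15, q, 25, u, d), (15, q, 25, x, q), (16, a, 25, m, x), (16, a, 25, w, s), (16, a, 25, x, d), (20, a, 20, m, x), (20, a, 20, w, s), (20, a, 20, x, d), (22, p, 8, n, d), (22, p, 8, w, m), (23, q, 30, t, r), (23, q, 30, u, d), (23, q, 30, x, q), (23, q, 32, t, r), (23, q, 32, u, d), (23, q, 32, x, q), (27, a, 36, m, x), (27, a, 36, w, s), (27, a, 36, x, d), (27, q, 6, t, r), (27, q, 6, u, d), (27, q, 6, x, q), (35, p, 18, n, d), (35, p, 18, w, m), (5, p, 6, n, d), (5, p, 6, w, m)}.
Joining (P ⋈ S) and Q on D yields {(15, q, 25, u, d, 26, 23), (15, q, 25, u, d, 27, 40), (15, q, 25, u, d, 36, 30), (15, q, 25, x, q, 6, 29), (16, a, 25, m, x, 36, 3), (16, a, 25, x, d, 26, 23), (16, a, 25, x, d, 27, 40), (16, a, 25, x, d, 36, 30), (20, a, 20, m, x, 36, 3), (20, a, 20, x, d, 26, 23), (20, a, 20, x, d, 27, 40), (20, a, 20, x, d, 36, 30), (22, p, 8, n, d, 26, 23), (22, p, 8, n, d, 27, 40), (22, p, 8, n, d, 36, 30), (22, p, 8, w, m, 26, 7), (23, q, 30, u, d, 26, 23), (23, q, 30, u, d, 27, 40), (23, q, 30, u, d, 36, 30), (23, q, 30, x, q, 6, 29), (23, q, 32, u, d, 26, 23), (23, q, 32, u, d, 27, 40), (23, q, 32, u, d, 36, 30), (23, q, 32, x, q, 6, 29), (27, a, 36, m, x, 36, 3), (27, a, 36, x, d, 26, 23), (27, a, 36, x, d, 27, 40), (27, a, 36, x, d, 36, 30), (27, q, 6, u, d, 26, 23), (27, q, 6, u, d, 27, 40), (27, q, 6, u, d, 36, 30), (27, q, 6, x, q, 6, 29), (35, p, 18, n, d, 26, 23), (35, p, 18, n, d, 27, 40), (35, p, 18, n, d, 36, 30), (35, p, 18, w, m, 26, 7), (5, p, 6, n, d, 26, 23), (5, p, 6, n, d, 27, 40), (5, p, 6, n, d, 36, 30), (5, p, 6, w, m, 26, 7)}.
Filtering on C ≥ G leaves {(15, q, 25, u, d, 26, 23), (15, q, 25, u, d, 27, 40), (15, q, 25, u, d, 36, 30), (16, a, 25, m, x, 36, 3), (16, a, 25, x, d, 26, 23), (16, a, 25, x, d, 27, 40), (16, a, 25, x, d, 36, 30), (20, a, 20, m, x, 36, 3), (20, a, 20, x, d, 26, 23), (20, a, 20, x, d, 27, 40), (20, a, 20, x, d, 36, 30), (22, p, 8, n, d, 26, 23), (22, p, 8, n, d, 27, 40), (22, p, 8, n, d, 36, 30), (22, p, 8, w, m, 26, 7), (23, q, 30, u, d, 26, 23), (23, q, 30, u, d, 27, 40), (23, q, 30, u, d, 36, 30), (23, q, 32, u, d, 26, 23), (23, q, 32, u, d, 27, 40), (23, q, 32, u, d, 36, 30), (27, a, 36, m, x, 36, 3), (27, a, 36, x, d, 27, 40), (27, a, 36, x, d, 36, 30), (27, q, 6, u, d, 27, 40), (27, q, 6, u, d, 36, 30), (35, p, 18, n, d, 36, 30), (5, p, 6, n, d, 26, 23), (5, p, 6, n, d, 27, 40), (5, p, 6, n, d, 36, 30), (5, p, 6, w, m, 26, 7)}.
π[F, D]: project onto (F, D) (26 duplicate(s) eliminated) → {(23, d), (3, x), (30, d), (40, d), (7, m)}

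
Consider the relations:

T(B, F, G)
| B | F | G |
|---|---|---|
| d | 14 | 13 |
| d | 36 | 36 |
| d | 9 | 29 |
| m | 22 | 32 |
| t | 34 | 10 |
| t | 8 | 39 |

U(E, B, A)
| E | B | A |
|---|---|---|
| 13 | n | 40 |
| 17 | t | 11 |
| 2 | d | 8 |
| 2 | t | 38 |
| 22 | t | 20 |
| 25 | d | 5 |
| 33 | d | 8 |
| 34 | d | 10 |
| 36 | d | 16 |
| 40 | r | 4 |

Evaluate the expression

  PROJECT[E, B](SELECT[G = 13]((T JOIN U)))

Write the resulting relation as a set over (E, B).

T ⋈ U (natural join on B): {(d, 14, 13, 2, 8), (d, 14, 13, 25, 5), (d, 14, 13, 33, 8), (d, 14, 13, 34, 10), (d, 14, 13, 36, 16), (d, 36, 36, 2, 8), (d, 36, 36, 25, 5), (d, 36, 36, 33, 8), (d, 36, 36, 34, 10), (d, 36, 36, 36, 16), (d, 9, 29, 2, 8), (d, 9, 29, 25, 5), (d, 9, 29, 33, 8), (d, 9, 29, 34, 10), (d, 9, 29, 36, 16), (t, 34, 10, 17, 11), (t, 34, 10, 2, 38), (t, 34, 10, 22, 20), (t, 8, 39, 17, 11), (t, 8, 39, 2, 38), (t, 8, 39, 22, 20)}
Apply σ_{G = 13}; surviving tuples: {(d, 14, 13, 2, 8), (d, 14, 13, 25, 5), (d, 14, 13, 33, 8), (d, 14, 13, 34, 10), (d, 14, 13, 36, 16)}
π[E, B]: project onto (E, B) → {(2, d), (25, d), (33, d), (34, d), (36, d)}

{(2, d), (25, d), (33, d), (34, d), (36, d)}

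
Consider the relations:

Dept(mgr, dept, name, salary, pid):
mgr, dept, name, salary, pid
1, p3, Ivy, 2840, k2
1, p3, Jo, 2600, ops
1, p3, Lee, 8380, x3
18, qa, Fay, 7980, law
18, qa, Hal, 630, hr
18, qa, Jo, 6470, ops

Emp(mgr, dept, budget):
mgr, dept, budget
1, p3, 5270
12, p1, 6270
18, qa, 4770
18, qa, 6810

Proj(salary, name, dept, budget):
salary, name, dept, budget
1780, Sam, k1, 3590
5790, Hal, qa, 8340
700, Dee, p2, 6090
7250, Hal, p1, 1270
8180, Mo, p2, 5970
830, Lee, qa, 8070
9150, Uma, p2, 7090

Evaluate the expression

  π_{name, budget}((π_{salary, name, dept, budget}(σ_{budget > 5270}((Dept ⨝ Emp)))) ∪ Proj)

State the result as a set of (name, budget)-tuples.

{(Dee, 6090), (Fay, 6810), (Hal, 1270), (Hal, 6810), (Hal, 8340), (Jo, 6810), (Lee, 8070), (Mo, 5970), (Sam, 3590), (Uma, 7090)}

Joining Dept and Emp on mgr, dept yields {(1, p3, Ivy, 2840, k2, 5270), (1, p3, Jo, 2600, ops, 5270), (1, p3, Lee, 8380, x3, 5270), (18, qa, Fay, 7980, law, 4770), (18, qa, Fay, 7980, law, 6810), (18, qa, Hal, 630, hr, 4770), (18, qa, Hal, 630, hr, 6810), (18, qa, Jo, 6470, ops, 4770), (18, qa, Jo, 6470, ops, 6810)}.
Apply σ_{budget > 5270}; surviving tuples: {(18, qa, Fay, 7980, law, 6810), (18, qa, Hal, 630, hr, 6810), (18, qa, Jo, 6470, ops, 6810)}
π[salary, name, dept, budget]: project onto (salary, name, dept, budget) → {(630, Hal, qa, 6810), (6470, Jo, qa, 6810), (7980, Fay, qa, 6810)}
Union: {(630, Hal, qa, 6810), (6470, Jo, qa, 6810), (7980, Fay, qa, 6810)} with {(1780, Sam, k1, 3590), (5790, Hal, qa, 8340), (700, Dee, p2, 6090), (7250, Hal, p1, 1270), (8180, Mo, p2, 5970), (830, Lee, qa, 8070), (9150, Uma, p2, 7090)} → {(1780, Sam, k1, 3590), (5790, Hal, qa, 8340), (630, Hal, qa, 6810), (6470, Jo, qa, 6810), (700, Dee, p2, 6090), (7250, Hal, p1, 1270), (7980, Fay, qa, 6810), (8180, Mo, p2, 5970), (830, Lee, qa, 8070), (9150, Uma, p2, 7090)}
π[name, budget]: project onto (name, budget) → {(Dee, 6090), (Fay, 6810), (Hal, 1270), (Hal, 6810), (Hal, 8340), (Jo, 6810), (Lee, 8070), (Mo, 5970), (Sam, 3590), (Uma, 7090)}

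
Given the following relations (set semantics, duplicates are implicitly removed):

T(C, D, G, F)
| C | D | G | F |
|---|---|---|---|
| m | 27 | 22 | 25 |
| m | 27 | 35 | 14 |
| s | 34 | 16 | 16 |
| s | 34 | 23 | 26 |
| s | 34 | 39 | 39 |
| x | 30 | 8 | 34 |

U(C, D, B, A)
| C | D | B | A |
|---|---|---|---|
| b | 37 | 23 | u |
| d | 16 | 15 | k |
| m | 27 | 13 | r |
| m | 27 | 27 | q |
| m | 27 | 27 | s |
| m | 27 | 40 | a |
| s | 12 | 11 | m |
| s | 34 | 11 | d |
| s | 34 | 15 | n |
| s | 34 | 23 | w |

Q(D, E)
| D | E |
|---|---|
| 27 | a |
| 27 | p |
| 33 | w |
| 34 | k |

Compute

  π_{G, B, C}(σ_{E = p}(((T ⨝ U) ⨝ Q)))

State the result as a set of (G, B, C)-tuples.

{(22, 13, m), (22, 27, m), (22, 40, m), (35, 13, m), (35, 27, m), (35, 40, m)}

Joining T and U on C, D yields {(m, 27, 22, 25, 13, r), (m, 27, 22, 25, 27, q), (m, 27, 22, 25, 27, s), (m, 27, 22, 25, 40, a), (m, 27, 35, 14, 13, r), (m, 27, 35, 14, 27, q), (m, 27, 35, 14, 27, s), (m, 27, 35, 14, 40, a), (s, 34, 16, 16, 11, d), (s, 34, 16, 16, 15, n), (s, 34, 16, 16, 23, w), (s, 34, 23, 26, 11, d), (s, 34, 23, 26, 15, n), (s, 34, 23, 26, 23, w), (s, 34, 39, 39, 11, d), (s, 34, 39, 39, 15, n), (s, 34, 39, 39, 23, w)}.
Joining (T ⨝ U) and Q on D yields {(m, 27, 22, 25, 13, r, a), (m, 27, 22, 25, 13, r, p), (m, 27, 22, 25, 27, q, a), (m, 27, 22, 25, 27, q, p), (m, 27, 22, 25, 27, s, a), (m, 27, 22, 25, 27, s, p), (m, 27, 22, 25, 40, a, a), (m, 27, 22, 25, 40, a, p), (m, 27, 35, 14, 13, r, a), (m, 27, 35, 14, 13, r, p), (m, 27, 35, 14, 27, q, a), (m, 27, 35, 14, 27, q, p), (m, 27, 35, 14, 27, s, a), (m, 27, 35, 14, 27, s, p), (m, 27, 35, 14, 40, a, a), (m, 27, 35, 14, 40, a, p), (s, 34, 16, 16, 11, d, k), (s, 34, 16, 16, 15, n, k), (s, 34, 16, 16, 23, w, k), (s, 34, 23, 26, 11, d, k), (s, 34, 23, 26, 15, n, k), (s, 34, 23, 26, 23, w, k), (s, 34, 39, 39, 11, d, k), (s, 34, 39, 39, 15, n, k), (s, 34, 39, 39, 23, w, k)}.
Filtering on E = p leaves {(m, 27, 22, 25, 13, r, p), (m, 27, 22, 25, 27, q, p), (m, 27, 22, 25, 27, s, p), (m, 27, 22, 25, 40, a, p), (m, 27, 35, 14, 13, r, p), (m, 27, 35, 14, 27, q, p), (m, 27, 35, 14, 27, s, p), (m, 27, 35, 14, 40, a, p)}.
π_{G, B, C} gives {(22, 13, m), (22, 27, m), (22, 40, m), (35, 13, m), (35, 27, m), (35, 40, m)} (2 duplicate(s) eliminated).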